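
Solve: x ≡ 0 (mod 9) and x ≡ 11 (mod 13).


M = 9*13 = 117
M1 = M/9 = 13, M2 = M/13 = 9
M1^(-1) mod 9 = 7, M2^(-1) mod 13 = 3
x = 0*13*7 + 11*9*3 = 297
297 mod 117 = 63
Check: 63 mod 9 = 0 ✓, 63 mod 13 = 11 ✓

x ≡ 63 (mod 117)


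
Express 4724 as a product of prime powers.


4724 / 2 = 2362
2362 / 2 = 1181
1181 / 1181 = 1
4724 = 2^2 × 1181


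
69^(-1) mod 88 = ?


Use the extended Euclidean algorithm on (88, 69); each row r = 88*s + 69*t:
r=88, s=1, t=0
r=69, s=0, t=1
q=1: r=19, s=1, t=-1   [88*(1) + 69*(-1) = 19]
q=3: r=12, s=-3, t=4   [88*(-3) + 69*(4) = 12]
q=1: r=7, s=4, t=-5   [88*(4) + 69*(-5) = 7]
q=1: r=5, s=-7, t=9   [88*(-7) + 69*(9) = 5]
q=1: r=2, s=11, t=-14   [88*(11) + 69*(-14) = 2]
q=2: r=1, s=-29, t=37   [88*(-29) + 69*(37) = 1]
q=2: r=0, s=69, t=-88   [88*(69) + 69*(-88) = 0]
GCD = 1 with t = 37, so 69*(37) ≡ 1 (mod 88)
Inverse = 37 mod 88 = 37
Check: 69 * 37 = 2553 ≡ 1 (mod 88)

69^(-1) ≡ 37 (mod 88)


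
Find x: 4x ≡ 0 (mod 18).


GCD(4, 18) = 2 divides 0
Divide: 2x ≡ 0 (mod 9)
x ≡ 0 (mod 9)


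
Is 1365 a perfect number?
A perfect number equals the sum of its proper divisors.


Proper divisors of 1365: 1, 3, 5, 7, 13, 15, 21, 35, 39, 65, 91, 105, 195, 273, 455
Sum = 1 + 3 + 5 + 7 + 13 + 15 + 21 + 35 + 39 + 65 + 91 + 105 + 195 + 273 + 455 = 1323

No, 1365 is not perfect (1323 ≠ 1365)


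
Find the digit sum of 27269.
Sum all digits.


2 + 7 + 2 + 6 + 9 = 26


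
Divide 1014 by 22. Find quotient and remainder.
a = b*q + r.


1014 = 22 * 46 + 2
Check: 1012 + 2 = 1014

q = 46, r = 2


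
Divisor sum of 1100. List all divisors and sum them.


Divisors of 1100: 1, 2, 4, 5, 10, 11, 20, 22, 25, 44, 50, 55, 100, 110, 220, 275, 550, 1100
Sum = 1 + 2 + 4 + 5 + 10 + 11 + 20 + 22 + 25 + 44 + 50 + 55 + 100 + 110 + 220 + 275 + 550 + 1100 = 2604

σ(1100) = 2604


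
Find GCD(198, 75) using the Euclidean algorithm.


198 = 2 * 75 + 48
75 = 1 * 48 + 27
48 = 1 * 27 + 21
27 = 1 * 21 + 6
21 = 3 * 6 + 3
6 = 2 * 3 + 0
GCD = 3


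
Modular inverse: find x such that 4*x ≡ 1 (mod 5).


Use the extended Euclidean algorithm on (5, 4); each row r = 5*s + 4*t:
r=5, s=1, t=0
r=4, s=0, t=1
q=1: r=1, s=1, t=-1   [5*(1) + 4*(-1) = 1]
q=4: r=0, s=-4, t=5   [5*(-4) + 4*(5) = 0]
GCD = 1 with t = -1, so 4*(-1) ≡ 1 (mod 5)
Inverse = -1 mod 5 = 4
Check: 4 * 4 = 16 ≡ 1 (mod 5)

4^(-1) ≡ 4 (mod 5)


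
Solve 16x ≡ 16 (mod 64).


GCD(16, 64) = 16 divides 16
Divide: 1x ≡ 1 (mod 4)
x ≡ 1 (mod 4)


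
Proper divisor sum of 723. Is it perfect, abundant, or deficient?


Proper divisors: 1, 3, 241
Sum = 1 + 3 + 241 = 245
245 < 723 → deficient

s(723) = 245 (deficient)


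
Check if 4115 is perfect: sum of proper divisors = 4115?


Proper divisors of 4115: 1, 5, 823
Sum = 1 + 5 + 823 = 829

No, 4115 is not perfect (829 ≠ 4115)


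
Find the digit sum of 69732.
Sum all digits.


6 + 9 + 7 + 3 + 2 = 27


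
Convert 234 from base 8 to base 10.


234 (base 8) = 156 (decimal)
156 (decimal) = 156 (base 10)


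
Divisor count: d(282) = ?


282 = 2^1 × 3^1 × 47^1
d(282) = (1+1) × (1+1) × (1+1) = 8

8 divisors


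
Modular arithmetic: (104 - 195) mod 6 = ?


104 - 195 = -91
-91 mod 6 = 5


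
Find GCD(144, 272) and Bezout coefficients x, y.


Tabular extended Euclidean (each row: r = 144*s + 272*t):
r=144, s=1, t=0
r=272, s=0, t=1
q=0: r=144, s=1, t=0   [144*(1) + 272*(0) = 144]
q=1: r=128, s=-1, t=1   [144*(-1) + 272*(1) = 128]
q=1: r=16, s=2, t=-1   [144*(2) + 272*(-1) = 16]
q=8: r=0, s=-17, t=9   [144*(-17) + 272*(9) = 0]
GCD = 16; from the row with r=16: x=2, y=-1
Check: 144*(2) + 272*(-1) = 288 - 272 = 16

GCD = 16, x = 2, y = -1


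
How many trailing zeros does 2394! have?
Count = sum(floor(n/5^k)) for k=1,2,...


floor(2394/5) = 478
floor(2394/25) = 95
floor(2394/125) = 19
floor(2394/625) = 3
Total = 595

595 trailing zeros


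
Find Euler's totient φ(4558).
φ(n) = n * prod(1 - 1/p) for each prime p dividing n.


4558 = 2 × 43 × 53
Prime factors: 2, 43, 53
φ(4558) = 4558 × (1-1/2) × (1-1/43) × (1-1/53)
= 4558 × 1/2 × 42/43 × 52/53 = 2184

φ(4558) = 2184


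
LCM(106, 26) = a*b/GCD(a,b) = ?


GCD(106, 26) = 2
LCM = 106*26/2 = 2756/2 = 1378

LCM = 1378


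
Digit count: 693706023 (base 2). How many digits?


693706023 in base 2 = 101001010110010001110100100111
Number of digits = 30

30 digits (base 2)


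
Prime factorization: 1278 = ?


1278 / 2 = 639
639 / 3 = 213
213 / 3 = 71
71 / 71 = 1
1278 = 2 × 3^2 × 71


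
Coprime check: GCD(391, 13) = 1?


Euclidean algorithm:
391 = 30 * 13 + 1
13 = 13 * 1 + 0
GCD(391, 13) = 1

Yes, coprime (GCD = 1)


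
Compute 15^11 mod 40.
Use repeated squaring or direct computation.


15^1 mod 40 = 15
15^2 mod 40 = 25
15^3 mod 40 = 15
15^4 mod 40 = 25
15^5 mod 40 = 15
15^6 mod 40 = 25
15^7 mod 40 = 15
15^8 mod 40 = 25
15^9 mod 40 = 15
15^10 mod 40 = 25
15^11 mod 40 = 15


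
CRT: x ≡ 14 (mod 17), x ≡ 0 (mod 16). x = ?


M = 17*16 = 272
M1 = M/17 = 16, M2 = M/16 = 17
M1^(-1) mod 17 = 16, M2^(-1) mod 16 = 1
x = 14*16*16 + 0*17*1 = 3584
3584 mod 272 = 48
Check: 48 mod 17 = 14 ✓, 48 mod 16 = 0 ✓

x ≡ 48 (mod 272)


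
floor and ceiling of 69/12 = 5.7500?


69/12 = 5.7500
floor = 5
ceil = 6

floor = 5, ceil = 6


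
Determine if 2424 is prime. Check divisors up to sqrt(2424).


2424 / 2 = 1212 (exact division)
2424 is NOT prime.

No, 2424 is not prime


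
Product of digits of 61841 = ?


6 × 1 × 8 × 4 × 1 = 192


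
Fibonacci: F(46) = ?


Sequence: 1, 1, 2, 3, 5, 8, 13, 21, 34, 55, 89, 144, 233, 377, 610, 987, 1597, 2584, 4181, 6765, 10946, 17711, 28657, 46368, 75025, 121393, 196418, 317811, 514229, 832040, 1346269, 2178309, 3524578, 5702887, 9227465, 14930352, 24157817, 39088169, 63245986, 102334155, 165580141, 267914296, 433494437, 701408733, 1134903170, 1836311903
F(46) = 1836311903


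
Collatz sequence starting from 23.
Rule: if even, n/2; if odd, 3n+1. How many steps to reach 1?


23 → 70 → 35 → 106 → 53 → 160 → 80 → 40 → 20 → 10 → 5 → 16 → 8 → 4 → 2 → 1
Total steps = 15

15 steps


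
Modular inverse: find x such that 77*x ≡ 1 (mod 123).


Use the extended Euclidean algorithm on (123, 77); each row r = 123*s + 77*t:
r=123, s=1, t=0
r=77, s=0, t=1
q=1: r=46, s=1, t=-1   [123*(1) + 77*(-1) = 46]
q=1: r=31, s=-1, t=2   [123*(-1) + 77*(2) = 31]
q=1: r=15, s=2, t=-3   [123*(2) + 77*(-3) = 15]
q=2: r=1, s=-5, t=8   [123*(-5) + 77*(8) = 1]
q=15: r=0, s=77, t=-123   [123*(77) + 77*(-123) = 0]
GCD = 1 with t = 8, so 77*(8) ≡ 1 (mod 123)
Inverse = 8 mod 123 = 8
Check: 77 * 8 = 616 ≡ 1 (mod 123)

77^(-1) ≡ 8 (mod 123)


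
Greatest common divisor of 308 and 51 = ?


308 = 6 * 51 + 2
51 = 25 * 2 + 1
2 = 2 * 1 + 0
GCD = 1


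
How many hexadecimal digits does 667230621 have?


667230621 in base 16 = 27C5219D
Number of digits = 8

8 digits (base 16)


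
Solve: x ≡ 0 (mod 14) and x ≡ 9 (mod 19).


M = 14*19 = 266
M1 = M/14 = 19, M2 = M/19 = 14
M1^(-1) mod 14 = 3, M2^(-1) mod 19 = 15
x = 0*19*3 + 9*14*15 = 1890
1890 mod 266 = 28
Check: 28 mod 14 = 0 ✓, 28 mod 19 = 9 ✓

x ≡ 28 (mod 266)


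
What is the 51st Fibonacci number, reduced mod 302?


F(k) mod 302 for k=1..51:
1, 1, 2, 3, 5, 8, 13, 21, 34, 55, 89, 144, 233, 75, 6, 81, 87, 168, 255, 121, 74, 195, 269, 162, 129, 291, 118, 107, 225, 30, 255, 285, 238, 221, 157, 76, 233, 7, 240, 247, 185, 130, 13, 143, 156, 299, 153, 150, 1, 151, 152
F(51) mod 302 = 152


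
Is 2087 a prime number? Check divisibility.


Check divisors up to sqrt(2087) = 45.6837
No divisors found.
2087 is prime.

Yes, 2087 is prime


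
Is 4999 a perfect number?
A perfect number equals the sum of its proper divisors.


Proper divisors of 4999: 1
Sum = 1 = 1

No, 4999 is not perfect (1 ≠ 4999)


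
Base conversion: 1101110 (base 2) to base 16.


1101110 (base 2) = 110 (decimal)
110 (decimal) = 6E (base 16)


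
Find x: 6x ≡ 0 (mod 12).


GCD(6, 12) = 6 divides 0
Divide: 1x ≡ 0 (mod 2)
x ≡ 0 (mod 2)


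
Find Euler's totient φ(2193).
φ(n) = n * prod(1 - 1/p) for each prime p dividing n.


2193 = 3 × 17 × 43
Prime factors: 3, 17, 43
φ(2193) = 2193 × (1-1/3) × (1-1/17) × (1-1/43)
= 2193 × 2/3 × 16/17 × 42/43 = 1344

φ(2193) = 1344


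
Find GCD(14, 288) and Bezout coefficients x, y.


Tabular extended Euclidean (each row: r = 14*s + 288*t):
r=14, s=1, t=0
r=288, s=0, t=1
q=0: r=14, s=1, t=0   [14*(1) + 288*(0) = 14]
q=20: r=8, s=-20, t=1   [14*(-20) + 288*(1) = 8]
q=1: r=6, s=21, t=-1   [14*(21) + 288*(-1) = 6]
q=1: r=2, s=-41, t=2   [14*(-41) + 288*(2) = 2]
q=3: r=0, s=144, t=-7   [14*(144) + 288*(-7) = 0]
GCD = 2; from the row with r=2: x=-41, y=2
Check: 14*(-41) + 288*(2) = -574 + 576 = 2

GCD = 2, x = -41, y = 2


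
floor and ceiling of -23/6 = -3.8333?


-23/6 = -3.8333
floor = -4
ceil = -3

floor = -4, ceil = -3


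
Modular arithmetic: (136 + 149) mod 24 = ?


136 + 149 = 285
285 mod 24 = 21


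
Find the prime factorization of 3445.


3445 / 5 = 689
689 / 13 = 53
53 / 53 = 1
3445 = 5 × 13 × 53


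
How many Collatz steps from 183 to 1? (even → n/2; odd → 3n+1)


183 → 550 → 275 → 826 → 413 → 1240 → 620 → 310 → 155 → 466 → 233 → 700 → 350 → 175 → 526 → 263 → 790 → 395 → 1186 → 593 → 1780 → 890 → 445 → 1336 → 668 → 334 → 167 → 502 → 251 → 754 → 377 → 1132 → 566 → 283 → 850 → 425 → 1276 → 638 → 319 → 958 → 479 → 1438 → 719 → 2158 → 1079 → 3238 → 1619 → 4858 → 2429 → 7288 → 3644 → 1822 → 911 → 2734 → 1367 → 4102 → 2051 → 6154 → 3077 → 9232 → 4616 → 2308 → 1154 → 577 → 1732 → 866 → 433 → 1300 → 650 → 325 → 976 → 488 → 244 → 122 → 61 → 184 → 92 → 46 → 23 → 70 → 35 → 106 → 53 → 160 → 80 → 40 → 20 → 10 → 5 → 16 → 8 → 4 → 2 → 1
Total steps = 93

93 steps


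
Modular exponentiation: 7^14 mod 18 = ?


7^1 mod 18 = 7
7^2 mod 18 = 13
7^3 mod 18 = 1
7^4 mod 18 = 7
7^5 mod 18 = 13
7^6 mod 18 = 1
7^7 mod 18 = 7
7^8 mod 18 = 13
7^9 mod 18 = 1
7^10 mod 18 = 7
7^11 mod 18 = 13
7^12 mod 18 = 1
7^13 mod 18 = 7
7^14 mod 18 = 13


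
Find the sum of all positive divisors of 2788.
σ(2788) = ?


Divisors of 2788: 1, 2, 4, 17, 34, 41, 68, 82, 164, 697, 1394, 2788
Sum = 1 + 2 + 4 + 17 + 34 + 41 + 68 + 82 + 164 + 697 + 1394 + 2788 = 5292

σ(2788) = 5292


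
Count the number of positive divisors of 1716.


1716 = 2^2 × 3^1 × 11^1 × 13^1
d(1716) = (2+1) × (1+1) × (1+1) × (1+1) = 24

24 divisors


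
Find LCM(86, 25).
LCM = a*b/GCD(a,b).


GCD(86, 25) = 1
LCM = 86*25/1 = 2150/1 = 2150

LCM = 2150


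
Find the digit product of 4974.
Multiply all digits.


4 × 9 × 7 × 4 = 1008


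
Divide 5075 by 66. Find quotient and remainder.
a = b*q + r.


5075 = 66 * 76 + 59
Check: 5016 + 59 = 5075

q = 76, r = 59


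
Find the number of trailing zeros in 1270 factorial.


floor(1270/5) = 254
floor(1270/25) = 50
floor(1270/125) = 10
floor(1270/625) = 2
Total = 316

316 trailing zeros


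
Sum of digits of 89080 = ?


8 + 9 + 0 + 8 + 0 = 25


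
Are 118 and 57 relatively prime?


Euclidean algorithm:
118 = 2 * 57 + 4
57 = 14 * 4 + 1
4 = 4 * 1 + 0
GCD(118, 57) = 1

Yes, coprime (GCD = 1)


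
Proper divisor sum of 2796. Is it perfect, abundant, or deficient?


Proper divisors: 1, 2, 3, 4, 6, 12, 233, 466, 699, 932, 1398
Sum = 1 + 2 + 3 + 4 + 6 + 12 + 233 + 466 + 699 + 932 + 1398 = 3756
3756 > 2796 → abundant

s(2796) = 3756 (abundant)


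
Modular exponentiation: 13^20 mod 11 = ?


13^1 mod 11 = 2
13^2 mod 11 = 4
13^3 mod 11 = 8
13^4 mod 11 = 5
13^5 mod 11 = 10
13^6 mod 11 = 9
13^7 mod 11 = 7
13^8 mod 11 = 3
13^9 mod 11 = 6
13^10 mod 11 = 1
13^11 mod 11 = 2
13^12 mod 11 = 4
13^13 mod 11 = 8
13^14 mod 11 = 5
13^15 mod 11 = 10
13^16 mod 11 = 9
13^17 mod 11 = 7
13^18 mod 11 = 3
13^19 mod 11 = 6
13^20 mod 11 = 1


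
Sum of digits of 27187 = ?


2 + 7 + 1 + 8 + 7 = 25


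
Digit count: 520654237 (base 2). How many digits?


520654237 in base 2 = 11111000010001000110110011101
Number of digits = 29

29 digits (base 2)


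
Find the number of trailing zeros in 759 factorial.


floor(759/5) = 151
floor(759/25) = 30
floor(759/125) = 6
floor(759/625) = 1
Total = 188

188 trailing zeros


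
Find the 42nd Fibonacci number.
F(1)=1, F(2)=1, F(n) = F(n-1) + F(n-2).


Sequence: 1, 1, 2, 3, 5, 8, 13, 21, 34, 55, 89, 144, 233, 377, 610, 987, 1597, 2584, 4181, 6765, 10946, 17711, 28657, 46368, 75025, 121393, 196418, 317811, 514229, 832040, 1346269, 2178309, 3524578, 5702887, 9227465, 14930352, 24157817, 39088169, 63245986, 102334155, 165580141, 267914296
F(42) = 267914296


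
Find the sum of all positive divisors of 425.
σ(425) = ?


Divisors of 425: 1, 5, 17, 25, 85, 425
Sum = 1 + 5 + 17 + 25 + 85 + 425 = 558

σ(425) = 558


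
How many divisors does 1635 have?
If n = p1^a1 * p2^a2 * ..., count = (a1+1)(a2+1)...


1635 = 3^1 × 5^1 × 109^1
d(1635) = (1+1) × (1+1) × (1+1) = 8

8 divisors


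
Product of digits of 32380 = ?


3 × 2 × 3 × 8 × 0 = 0


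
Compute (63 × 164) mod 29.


63 × 164 = 10332
10332 mod 29 = 8


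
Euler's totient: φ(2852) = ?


2852 = 2^2 × 23 × 31
Prime factors: 2, 23, 31
φ(2852) = 2852 × (1-1/2) × (1-1/23) × (1-1/31)
= 2852 × 1/2 × 22/23 × 30/31 = 1320

φ(2852) = 1320


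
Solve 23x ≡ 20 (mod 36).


GCD(23, 36) = 1, unique solution
a^(-1) mod 36 = 11
x = 11 * 20 mod 36 = 4

x ≡ 4 (mod 36)


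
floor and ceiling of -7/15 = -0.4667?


-7/15 = -0.4667
floor = -1
ceil = 0

floor = -1, ceil = 0


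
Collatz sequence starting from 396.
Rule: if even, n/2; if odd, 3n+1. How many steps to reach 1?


396 → 198 → 99 → 298 → 149 → 448 → 224 → 112 → 56 → 28 → 14 → 7 → 22 → 11 → 34 → 17 → 52 → 26 → 13 → 40 → 20 → 10 → 5 → 16 → 8 → 4 → 2 → 1
Total steps = 27

27 steps


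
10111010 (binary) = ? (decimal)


10111010 (base 2) = 186 (decimal)
186 (decimal) = 186 (base 10)


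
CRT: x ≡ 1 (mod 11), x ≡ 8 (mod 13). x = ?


M = 11*13 = 143
M1 = M/11 = 13, M2 = M/13 = 11
M1^(-1) mod 11 = 6, M2^(-1) mod 13 = 6
x = 1*13*6 + 8*11*6 = 606
606 mod 143 = 34
Check: 34 mod 11 = 1 ✓, 34 mod 13 = 8 ✓

x ≡ 34 (mod 143)


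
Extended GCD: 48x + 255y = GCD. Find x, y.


Tabular extended Euclidean (each row: r = 48*s + 255*t):
r=48, s=1, t=0
r=255, s=0, t=1
q=0: r=48, s=1, t=0   [48*(1) + 255*(0) = 48]
q=5: r=15, s=-5, t=1   [48*(-5) + 255*(1) = 15]
q=3: r=3, s=16, t=-3   [48*(16) + 255*(-3) = 3]
q=5: r=0, s=-85, t=16   [48*(-85) + 255*(16) = 0]
GCD = 3; from the row with r=3: x=16, y=-3
Check: 48*(16) + 255*(-3) = 768 - 765 = 3

GCD = 3, x = 16, y = -3


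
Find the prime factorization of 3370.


3370 / 2 = 1685
1685 / 5 = 337
337 / 337 = 1
3370 = 2 × 5 × 337


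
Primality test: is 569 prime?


Check divisors up to sqrt(569) = 23.8537
No divisors found.
569 is prime.

Yes, 569 is prime


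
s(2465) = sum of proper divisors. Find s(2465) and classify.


Proper divisors: 1, 5, 17, 29, 85, 145, 493
Sum = 1 + 5 + 17 + 29 + 85 + 145 + 493 = 775
775 < 2465 → deficient

s(2465) = 775 (deficient)


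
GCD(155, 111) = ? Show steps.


155 = 1 * 111 + 44
111 = 2 * 44 + 23
44 = 1 * 23 + 21
23 = 1 * 21 + 2
21 = 10 * 2 + 1
2 = 2 * 1 + 0
GCD = 1


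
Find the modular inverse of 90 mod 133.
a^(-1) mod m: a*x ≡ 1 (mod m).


Use the extended Euclidean algorithm on (133, 90); each row r = 133*s + 90*t:
r=133, s=1, t=0
r=90, s=0, t=1
q=1: r=43, s=1, t=-1   [133*(1) + 90*(-1) = 43]
q=2: r=4, s=-2, t=3   [133*(-2) + 90*(3) = 4]
q=10: r=3, s=21, t=-31   [133*(21) + 90*(-31) = 3]
q=1: r=1, s=-23, t=34   [133*(-23) + 90*(34) = 1]
q=3: r=0, s=90, t=-133   [133*(90) + 90*(-133) = 0]
GCD = 1 with t = 34, so 90*(34) ≡ 1 (mod 133)
Inverse = 34 mod 133 = 34
Check: 90 * 34 = 3060 ≡ 1 (mod 133)

90^(-1) ≡ 34 (mod 133)


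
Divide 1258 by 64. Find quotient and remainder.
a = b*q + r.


1258 = 64 * 19 + 42
Check: 1216 + 42 = 1258

q = 19, r = 42


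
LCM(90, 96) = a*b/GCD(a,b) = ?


GCD(90, 96) = 6
LCM = 90*96/6 = 8640/6 = 1440

LCM = 1440


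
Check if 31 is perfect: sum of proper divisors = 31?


Proper divisors of 31: 1
Sum = 1 = 1

No, 31 is not perfect (1 ≠ 31)


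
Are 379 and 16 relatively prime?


Euclidean algorithm:
379 = 23 * 16 + 11
16 = 1 * 11 + 5
11 = 2 * 5 + 1
5 = 5 * 1 + 0
GCD(379, 16) = 1

Yes, coprime (GCD = 1)


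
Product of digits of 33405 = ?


3 × 3 × 4 × 0 × 5 = 0


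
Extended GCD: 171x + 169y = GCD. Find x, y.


Tabular extended Euclidean (each row: r = 171*s + 169*t):
r=171, s=1, t=0
r=169, s=0, t=1
q=1: r=2, s=1, t=-1   [171*(1) + 169*(-1) = 2]
q=84: r=1, s=-84, t=85   [171*(-84) + 169*(85) = 1]
q=2: r=0, s=169, t=-171   [171*(169) + 169*(-171) = 0]
GCD = 1; from the row with r=1: x=-84, y=85
Check: 171*(-84) + 169*(85) = -14364 + 14365 = 1

GCD = 1, x = -84, y = 85


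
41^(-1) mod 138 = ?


Use the extended Euclidean algorithm on (138, 41); each row r = 138*s + 41*t:
r=138, s=1, t=0
r=41, s=0, t=1
q=3: r=15, s=1, t=-3   [138*(1) + 41*(-3) = 15]
q=2: r=11, s=-2, t=7   [138*(-2) + 41*(7) = 11]
q=1: r=4, s=3, t=-10   [138*(3) + 41*(-10) = 4]
q=2: r=3, s=-8, t=27   [138*(-8) + 41*(27) = 3]
q=1: r=1, s=11, t=-37   [138*(11) + 41*(-37) = 1]
q=3: r=0, s=-41, t=138   [138*(-41) + 41*(138) = 0]
GCD = 1 with t = -37, so 41*(-37) ≡ 1 (mod 138)
Inverse = -37 mod 138 = 101
Check: 41 * 101 = 4141 ≡ 1 (mod 138)

41^(-1) ≡ 101 (mod 138)


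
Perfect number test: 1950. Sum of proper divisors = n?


Proper divisors of 1950: 1, 2, 3, 5, 6, 10, 13, 15, 25, 26, 30, 39, 50, 65, 75, 78, 130, 150, 195, 325, 390, 650, 975
Sum = 1 + 2 + 3 + 5 + 6 + 10 + 13 + 15 + 25 + 26 + 30 + 39 + 50 + 65 + 75 + 78 + 130 + 150 + 195 + 325 + 390 + 650 + 975 = 3258

No, 1950 is not perfect (3258 ≠ 1950)


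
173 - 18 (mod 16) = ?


173 - 18 = 155
155 mod 16 = 11


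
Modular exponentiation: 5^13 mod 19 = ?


5^1 mod 19 = 5
5^2 mod 19 = 6
5^3 mod 19 = 11
5^4 mod 19 = 17
5^5 mod 19 = 9
5^6 mod 19 = 7
5^7 mod 19 = 16
5^8 mod 19 = 4
5^9 mod 19 = 1
5^10 mod 19 = 5
5^11 mod 19 = 6
5^12 mod 19 = 11
5^13 mod 19 = 17


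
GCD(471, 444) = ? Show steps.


471 = 1 * 444 + 27
444 = 16 * 27 + 12
27 = 2 * 12 + 3
12 = 4 * 3 + 0
GCD = 3


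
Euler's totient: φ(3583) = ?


3583 = 3583
Prime factors: 3583
φ(3583) = 3583 × (1-1/3583)
= 3583 × 3582/3583 = 3582

φ(3583) = 3582


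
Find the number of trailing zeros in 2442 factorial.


floor(2442/5) = 488
floor(2442/25) = 97
floor(2442/125) = 19
floor(2442/625) = 3
Total = 607

607 trailing zeros


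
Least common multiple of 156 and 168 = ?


GCD(156, 168) = 12
LCM = 156*168/12 = 26208/12 = 2184

LCM = 2184


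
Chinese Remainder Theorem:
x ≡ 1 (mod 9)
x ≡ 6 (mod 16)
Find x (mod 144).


M = 9*16 = 144
M1 = M/9 = 16, M2 = M/16 = 9
M1^(-1) mod 9 = 4, M2^(-1) mod 16 = 9
x = 1*16*4 + 6*9*9 = 550
550 mod 144 = 118
Check: 118 mod 9 = 1 ✓, 118 mod 16 = 6 ✓

x ≡ 118 (mod 144)


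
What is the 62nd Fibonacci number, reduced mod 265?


F(k) mod 265 for k=1..62:
1, 1, 2, 3, 5, 8, 13, 21, 34, 55, 89, 144, 233, 112, 80, 192, 7, 199, 206, 140, 81, 221, 37, 258, 30, 23, 53, 76, 129, 205, 69, 9, 78, 87, 165, 252, 152, 139, 26, 165, 191, 91, 17, 108, 125, 233, 93, 61, 154, 215, 104, 54, 158, 212, 105, 52, 157, 209, 101, 45, 146, 191
F(62) mod 265 = 191


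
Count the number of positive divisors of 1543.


1543 = 1543^1
d(1543) = (1+1) = 2

2 divisors


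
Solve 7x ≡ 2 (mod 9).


GCD(7, 9) = 1, unique solution
a^(-1) mod 9 = 4
x = 4 * 2 mod 9 = 8

x ≡ 8 (mod 9)


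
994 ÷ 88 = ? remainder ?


994 = 88 * 11 + 26
Check: 968 + 26 = 994

q = 11, r = 26


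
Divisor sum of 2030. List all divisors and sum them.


Divisors of 2030: 1, 2, 5, 7, 10, 14, 29, 35, 58, 70, 145, 203, 290, 406, 1015, 2030
Sum = 1 + 2 + 5 + 7 + 10 + 14 + 29 + 35 + 58 + 70 + 145 + 203 + 290 + 406 + 1015 + 2030 = 4320

σ(2030) = 4320


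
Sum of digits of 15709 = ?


1 + 5 + 7 + 0 + 9 = 22


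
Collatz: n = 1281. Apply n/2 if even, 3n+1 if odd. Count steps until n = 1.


1281 → 3844 → 1922 → 961 → 2884 → 1442 → 721 → 2164 → 1082 → 541 → 1624 → 812 → 406 → 203 → 610 → 305 → 916 → 458 → 229 → 688 → 344 → 172 → 86 → 43 → 130 → 65 → 196 → 98 → 49 → 148 → 74 → 37 → 112 → 56 → 28 → 14 → 7 → 22 → 11 → 34 → 17 → 52 → 26 → 13 → 40 → 20 → 10 → 5 → 16 → 8 → 4 → 2 → 1
Total steps = 52

52 steps


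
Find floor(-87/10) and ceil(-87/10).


-87/10 = -8.7000
floor = -9
ceil = -8

floor = -9, ceil = -8


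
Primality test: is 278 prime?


278 / 2 = 139 (exact division)
278 is NOT prime.

No, 278 is not prime


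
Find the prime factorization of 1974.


1974 / 2 = 987
987 / 3 = 329
329 / 7 = 47
47 / 47 = 1
1974 = 2 × 3 × 7 × 47


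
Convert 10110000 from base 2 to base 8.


10110000 (base 2) = 176 (decimal)
176 (decimal) = 260 (base 8)


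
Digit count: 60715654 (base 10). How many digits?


60715654 has 8 digits in base 10
floor(log10(60715654)) + 1 = floor(7.7833) + 1 = 8

8 digits (base 10)


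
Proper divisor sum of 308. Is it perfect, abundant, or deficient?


Proper divisors: 1, 2, 4, 7, 11, 14, 22, 28, 44, 77, 154
Sum = 1 + 2 + 4 + 7 + 11 + 14 + 22 + 28 + 44 + 77 + 154 = 364
364 > 308 → abundant

s(308) = 364 (abundant)


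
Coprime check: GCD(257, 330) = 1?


Euclidean algorithm:
330 = 1 * 257 + 73
257 = 3 * 73 + 38
73 = 1 * 38 + 35
38 = 1 * 35 + 3
35 = 11 * 3 + 2
3 = 1 * 2 + 1
2 = 2 * 1 + 0
GCD(257, 330) = 1

Yes, coprime (GCD = 1)


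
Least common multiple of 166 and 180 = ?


GCD(166, 180) = 2
LCM = 166*180/2 = 29880/2 = 14940

LCM = 14940


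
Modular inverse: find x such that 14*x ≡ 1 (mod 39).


Use the extended Euclidean algorithm on (39, 14); each row r = 39*s + 14*t:
r=39, s=1, t=0
r=14, s=0, t=1
q=2: r=11, s=1, t=-2   [39*(1) + 14*(-2) = 11]
q=1: r=3, s=-1, t=3   [39*(-1) + 14*(3) = 3]
q=3: r=2, s=4, t=-11   [39*(4) + 14*(-11) = 2]
q=1: r=1, s=-5, t=14   [39*(-5) + 14*(14) = 1]
q=2: r=0, s=14, t=-39   [39*(14) + 14*(-39) = 0]
GCD = 1 with t = 14, so 14*(14) ≡ 1 (mod 39)
Inverse = 14 mod 39 = 14
Check: 14 * 14 = 196 ≡ 1 (mod 39)

14^(-1) ≡ 14 (mod 39)


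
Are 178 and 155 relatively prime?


Euclidean algorithm:
178 = 1 * 155 + 23
155 = 6 * 23 + 17
23 = 1 * 17 + 6
17 = 2 * 6 + 5
6 = 1 * 5 + 1
5 = 5 * 1 + 0
GCD(178, 155) = 1

Yes, coprime (GCD = 1)


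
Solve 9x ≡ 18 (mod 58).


GCD(9, 58) = 1, unique solution
a^(-1) mod 58 = 13
x = 13 * 18 mod 58 = 2

x ≡ 2 (mod 58)


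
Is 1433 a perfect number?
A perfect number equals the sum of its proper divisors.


Proper divisors of 1433: 1
Sum = 1 = 1

No, 1433 is not perfect (1 ≠ 1433)


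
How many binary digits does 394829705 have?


394829705 in base 2 = 10111100010001001111110001001
Number of digits = 29

29 digits (base 2)


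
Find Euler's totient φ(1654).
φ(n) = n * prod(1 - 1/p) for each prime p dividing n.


1654 = 2 × 827
Prime factors: 2, 827
φ(1654) = 1654 × (1-1/2) × (1-1/827)
= 1654 × 1/2 × 826/827 = 826

φ(1654) = 826


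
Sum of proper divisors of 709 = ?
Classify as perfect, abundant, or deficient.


Proper divisors: 1
Sum = 1 = 1
1 < 709 → deficient

s(709) = 1 (deficient)


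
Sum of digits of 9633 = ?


9 + 6 + 3 + 3 = 21


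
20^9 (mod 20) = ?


20^1 mod 20 = 0
20^2 mod 20 = 0
20^3 mod 20 = 0
20^4 mod 20 = 0
20^5 mod 20 = 0
20^6 mod 20 = 0
20^7 mod 20 = 0
20^8 mod 20 = 0
20^9 mod 20 = 0


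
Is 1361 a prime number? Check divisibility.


Check divisors up to sqrt(1361) = 36.8917
No divisors found.
1361 is prime.

Yes, 1361 is prime


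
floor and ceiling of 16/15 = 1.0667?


16/15 = 1.0667
floor = 1
ceil = 2

floor = 1, ceil = 2


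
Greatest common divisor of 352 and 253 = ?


352 = 1 * 253 + 99
253 = 2 * 99 + 55
99 = 1 * 55 + 44
55 = 1 * 44 + 11
44 = 4 * 11 + 0
GCD = 11


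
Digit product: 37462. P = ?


3 × 7 × 4 × 6 × 2 = 1008


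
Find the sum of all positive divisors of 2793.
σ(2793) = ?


Divisors of 2793: 1, 3, 7, 19, 21, 49, 57, 133, 147, 399, 931, 2793
Sum = 1 + 3 + 7 + 19 + 21 + 49 + 57 + 133 + 147 + 399 + 931 + 2793 = 4560

σ(2793) = 4560


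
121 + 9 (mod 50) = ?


121 + 9 = 130
130 mod 50 = 30


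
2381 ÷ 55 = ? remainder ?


2381 = 55 * 43 + 16
Check: 2365 + 16 = 2381

q = 43, r = 16


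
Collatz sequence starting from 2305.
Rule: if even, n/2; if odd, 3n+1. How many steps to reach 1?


2305 → 6916 → 3458 → 1729 → 5188 → 2594 → 1297 → 3892 → 1946 → 973 → 2920 → 1460 → 730 → 365 → 1096 → 548 → 274 → 137 → 412 → 206 → 103 → 310 → 155 → 466 → 233 → 700 → 350 → 175 → 526 → 263 → 790 → 395 → 1186 → 593 → 1780 → 890 → 445 → 1336 → 668 → 334 → 167 → 502 → 251 → 754 → 377 → 1132 → 566 → 283 → 850 → 425 → 1276 → 638 → 319 → 958 → 479 → 1438 → 719 → 2158 → 1079 → 3238 → 1619 → 4858 → 2429 → 7288 → 3644 → 1822 → 911 → 2734 → 1367 → 4102 → 2051 → 6154 → 3077 → 9232 → 4616 → 2308 → 1154 → 577 → 1732 → 866 → 433 → 1300 → 650 → 325 → 976 → 488 → 244 → 122 → 61 → 184 → 92 → 46 → 23 → 70 → 35 → 106 → 53 → 160 → 80 → 40 → 20 → 10 → 5 → 16 → 8 → 4 → 2 → 1
Total steps = 107

107 steps


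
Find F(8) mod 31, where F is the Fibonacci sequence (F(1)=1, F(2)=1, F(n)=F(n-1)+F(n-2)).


F(k) mod 31 for k=1..8:
1, 1, 2, 3, 5, 8, 13, 21
F(8) mod 31 = 21


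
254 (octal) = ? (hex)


254 (base 8) = 172 (decimal)
172 (decimal) = AC (base 16)


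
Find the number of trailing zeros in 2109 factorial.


floor(2109/5) = 421
floor(2109/25) = 84
floor(2109/125) = 16
floor(2109/625) = 3
Total = 524

524 trailing zeros


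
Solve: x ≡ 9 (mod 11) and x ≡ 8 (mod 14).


M = 11*14 = 154
M1 = M/11 = 14, M2 = M/14 = 11
M1^(-1) mod 11 = 4, M2^(-1) mod 14 = 9
x = 9*14*4 + 8*11*9 = 1296
1296 mod 154 = 64
Check: 64 mod 11 = 9 ✓, 64 mod 14 = 8 ✓

x ≡ 64 (mod 154)


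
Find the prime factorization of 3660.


3660 / 2 = 1830
1830 / 2 = 915
915 / 3 = 305
305 / 5 = 61
61 / 61 = 1
3660 = 2^2 × 3 × 5 × 61


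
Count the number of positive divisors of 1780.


1780 = 2^2 × 5^1 × 89^1
d(1780) = (2+1) × (1+1) × (1+1) = 12

12 divisors


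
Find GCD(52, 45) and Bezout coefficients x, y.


Tabular extended Euclidean (each row: r = 52*s + 45*t):
r=52, s=1, t=0
r=45, s=0, t=1
q=1: r=7, s=1, t=-1   [52*(1) + 45*(-1) = 7]
q=6: r=3, s=-6, t=7   [52*(-6) + 45*(7) = 3]
q=2: r=1, s=13, t=-15   [52*(13) + 45*(-15) = 1]
q=3: r=0, s=-45, t=52   [52*(-45) + 45*(52) = 0]
GCD = 1; from the row with r=1: x=13, y=-15
Check: 52*(13) + 45*(-15) = 676 - 675 = 1

GCD = 1, x = 13, y = -15


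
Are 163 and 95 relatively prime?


Euclidean algorithm:
163 = 1 * 95 + 68
95 = 1 * 68 + 27
68 = 2 * 27 + 14
27 = 1 * 14 + 13
14 = 1 * 13 + 1
13 = 13 * 1 + 0
GCD(163, 95) = 1

Yes, coprime (GCD = 1)


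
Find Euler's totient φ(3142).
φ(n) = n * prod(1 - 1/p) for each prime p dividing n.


3142 = 2 × 1571
Prime factors: 2, 1571
φ(3142) = 3142 × (1-1/2) × (1-1/1571)
= 3142 × 1/2 × 1570/1571 = 1570

φ(3142) = 1570


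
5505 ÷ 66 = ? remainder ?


5505 = 66 * 83 + 27
Check: 5478 + 27 = 5505

q = 83, r = 27


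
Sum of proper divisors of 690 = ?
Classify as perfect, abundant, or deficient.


Proper divisors: 1, 2, 3, 5, 6, 10, 15, 23, 30, 46, 69, 115, 138, 230, 345
Sum = 1 + 2 + 3 + 5 + 6 + 10 + 15 + 23 + 30 + 46 + 69 + 115 + 138 + 230 + 345 = 1038
1038 > 690 → abundant

s(690) = 1038 (abundant)


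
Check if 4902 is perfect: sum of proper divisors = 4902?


Proper divisors of 4902: 1, 2, 3, 6, 19, 38, 43, 57, 86, 114, 129, 258, 817, 1634, 2451
Sum = 1 + 2 + 3 + 6 + 19 + 38 + 43 + 57 + 86 + 114 + 129 + 258 + 817 + 1634 + 2451 = 5658

No, 4902 is not perfect (5658 ≠ 4902)


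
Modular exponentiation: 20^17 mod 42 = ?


20^1 mod 42 = 20
20^2 mod 42 = 22
20^3 mod 42 = 20
20^4 mod 42 = 22
20^5 mod 42 = 20
20^6 mod 42 = 22
20^7 mod 42 = 20
20^8 mod 42 = 22
20^9 mod 42 = 20
20^10 mod 42 = 22
20^11 mod 42 = 20
20^12 mod 42 = 22
20^13 mod 42 = 20
20^14 mod 42 = 22
20^15 mod 42 = 20
20^16 mod 42 = 22
20^17 mod 42 = 20


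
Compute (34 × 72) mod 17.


34 × 72 = 2448
2448 mod 17 = 0


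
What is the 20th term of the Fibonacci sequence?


Sequence: 1, 1, 2, 3, 5, 8, 13, 21, 34, 55, 89, 144, 233, 377, 610, 987, 1597, 2584, 4181, 6765
F(20) = 6765


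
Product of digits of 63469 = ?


6 × 3 × 4 × 6 × 9 = 3888


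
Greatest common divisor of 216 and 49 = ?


216 = 4 * 49 + 20
49 = 2 * 20 + 9
20 = 2 * 9 + 2
9 = 4 * 2 + 1
2 = 2 * 1 + 0
GCD = 1


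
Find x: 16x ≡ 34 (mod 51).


GCD(16, 51) = 1, unique solution
a^(-1) mod 51 = 16
x = 16 * 34 mod 51 = 34

x ≡ 34 (mod 51)


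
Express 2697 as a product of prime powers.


2697 / 3 = 899
899 / 29 = 31
31 / 31 = 1
2697 = 3 × 29 × 31


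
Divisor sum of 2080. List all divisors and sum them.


Divisors of 2080: 1, 2, 4, 5, 8, 10, 13, 16, 20, 26, 32, 40, 52, 65, 80, 104, 130, 160, 208, 260, 416, 520, 1040, 2080
Sum = 1 + 2 + 4 + 5 + 8 + 10 + 13 + 16 + 20 + 26 + 32 + 40 + 52 + 65 + 80 + 104 + 130 + 160 + 208 + 260 + 416 + 520 + 1040 + 2080 = 5292

σ(2080) = 5292


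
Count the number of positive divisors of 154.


154 = 2^1 × 7^1 × 11^1
d(154) = (1+1) × (1+1) × (1+1) = 8

8 divisors


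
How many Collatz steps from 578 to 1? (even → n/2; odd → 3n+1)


578 → 289 → 868 → 434 → 217 → 652 → 326 → 163 → 490 → 245 → 736 → 368 → 184 → 92 → 46 → 23 → 70 → 35 → 106 → 53 → 160 → 80 → 40 → 20 → 10 → 5 → 16 → 8 → 4 → 2 → 1
Total steps = 30

30 steps


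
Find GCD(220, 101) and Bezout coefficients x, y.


Tabular extended Euclidean (each row: r = 220*s + 101*t):
r=220, s=1, t=0
r=101, s=0, t=1
q=2: r=18, s=1, t=-2   [220*(1) + 101*(-2) = 18]
q=5: r=11, s=-5, t=11   [220*(-5) + 101*(11) = 11]
q=1: r=7, s=6, t=-13   [220*(6) + 101*(-13) = 7]
q=1: r=4, s=-11, t=24   [220*(-11) + 101*(24) = 4]
q=1: r=3, s=17, t=-37   [220*(17) + 101*(-37) = 3]
q=1: r=1, s=-28, t=61   [220*(-28) + 101*(61) = 1]
q=3: r=0, s=101, t=-220   [220*(101) + 101*(-220) = 0]
GCD = 1; from the row with r=1: x=-28, y=61
Check: 220*(-28) + 101*(61) = -6160 + 6161 = 1

GCD = 1, x = -28, y = 61


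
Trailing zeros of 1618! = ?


floor(1618/5) = 323
floor(1618/25) = 64
floor(1618/125) = 12
floor(1618/625) = 2
Total = 401

401 trailing zeros


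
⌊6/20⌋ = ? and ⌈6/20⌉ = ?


6/20 = 0.3000
floor = 0
ceil = 1

floor = 0, ceil = 1


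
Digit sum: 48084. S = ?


4 + 8 + 0 + 8 + 4 = 24


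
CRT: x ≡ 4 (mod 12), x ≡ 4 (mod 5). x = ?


M = 12*5 = 60
M1 = M/12 = 5, M2 = M/5 = 12
M1^(-1) mod 12 = 5, M2^(-1) mod 5 = 3
x = 4*5*5 + 4*12*3 = 244
244 mod 60 = 4
Check: 4 mod 12 = 4 ✓, 4 mod 5 = 4 ✓

x ≡ 4 (mod 60)


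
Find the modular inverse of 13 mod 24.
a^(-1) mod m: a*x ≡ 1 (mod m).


Use the extended Euclidean algorithm on (24, 13); each row r = 24*s + 13*t:
r=24, s=1, t=0
r=13, s=0, t=1
q=1: r=11, s=1, t=-1   [24*(1) + 13*(-1) = 11]
q=1: r=2, s=-1, t=2   [24*(-1) + 13*(2) = 2]
q=5: r=1, s=6, t=-11   [24*(6) + 13*(-11) = 1]
q=2: r=0, s=-13, t=24   [24*(-13) + 13*(24) = 0]
GCD = 1 with t = -11, so 13*(-11) ≡ 1 (mod 24)
Inverse = -11 mod 24 = 13
Check: 13 * 13 = 169 ≡ 1 (mod 24)

13^(-1) ≡ 13 (mod 24)


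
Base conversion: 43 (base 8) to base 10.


43 (base 8) = 35 (decimal)
35 (decimal) = 35 (base 10)


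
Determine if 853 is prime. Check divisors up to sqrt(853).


Check divisors up to sqrt(853) = 29.2062
No divisors found.
853 is prime.

Yes, 853 is prime


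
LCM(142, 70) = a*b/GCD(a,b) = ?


GCD(142, 70) = 2
LCM = 142*70/2 = 9940/2 = 4970

LCM = 4970


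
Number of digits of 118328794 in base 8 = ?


118328794 in base 8 = 703306732
Number of digits = 9

9 digits (base 8)


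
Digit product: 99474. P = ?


9 × 9 × 4 × 7 × 4 = 9072


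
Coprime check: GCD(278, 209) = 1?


Euclidean algorithm:
278 = 1 * 209 + 69
209 = 3 * 69 + 2
69 = 34 * 2 + 1
2 = 2 * 1 + 0
GCD(278, 209) = 1

Yes, coprime (GCD = 1)


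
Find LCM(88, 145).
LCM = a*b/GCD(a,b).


GCD(88, 145) = 1
LCM = 88*145/1 = 12760/1 = 12760

LCM = 12760


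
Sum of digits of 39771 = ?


3 + 9 + 7 + 7 + 1 = 27


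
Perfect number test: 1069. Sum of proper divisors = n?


Proper divisors of 1069: 1
Sum = 1 = 1

No, 1069 is not perfect (1 ≠ 1069)


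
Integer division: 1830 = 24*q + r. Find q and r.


1830 = 24 * 76 + 6
Check: 1824 + 6 = 1830

q = 76, r = 6


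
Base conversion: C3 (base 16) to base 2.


C3 (base 16) = 195 (decimal)
195 (decimal) = 11000011 (base 2)


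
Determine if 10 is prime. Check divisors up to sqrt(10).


10 / 2 = 5 (exact division)
10 is NOT prime.

No, 10 is not prime


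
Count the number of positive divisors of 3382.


3382 = 2^1 × 19^1 × 89^1
d(3382) = (1+1) × (1+1) × (1+1) = 8

8 divisors


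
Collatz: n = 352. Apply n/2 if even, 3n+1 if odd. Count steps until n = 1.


352 → 176 → 88 → 44 → 22 → 11 → 34 → 17 → 52 → 26 → 13 → 40 → 20 → 10 → 5 → 16 → 8 → 4 → 2 → 1
Total steps = 19

19 steps


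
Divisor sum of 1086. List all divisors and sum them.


Divisors of 1086: 1, 2, 3, 6, 181, 362, 543, 1086
Sum = 1 + 2 + 3 + 6 + 181 + 362 + 543 + 1086 = 2184

σ(1086) = 2184


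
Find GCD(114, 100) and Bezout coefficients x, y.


Tabular extended Euclidean (each row: r = 114*s + 100*t):
r=114, s=1, t=0
r=100, s=0, t=1
q=1: r=14, s=1, t=-1   [114*(1) + 100*(-1) = 14]
q=7: r=2, s=-7, t=8   [114*(-7) + 100*(8) = 2]
q=7: r=0, s=50, t=-57   [114*(50) + 100*(-57) = 0]
GCD = 2; from the row with r=2: x=-7, y=8
Check: 114*(-7) + 100*(8) = -798 + 800 = 2

GCD = 2, x = -7, y = 8


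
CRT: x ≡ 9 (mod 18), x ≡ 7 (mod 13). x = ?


M = 18*13 = 234
M1 = M/18 = 13, M2 = M/13 = 18
M1^(-1) mod 18 = 7, M2^(-1) mod 13 = 8
x = 9*13*7 + 7*18*8 = 1827
1827 mod 234 = 189
Check: 189 mod 18 = 9 ✓, 189 mod 13 = 7 ✓

x ≡ 189 (mod 234)


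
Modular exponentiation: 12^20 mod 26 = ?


12^1 mod 26 = 12
12^2 mod 26 = 14
12^3 mod 26 = 12
12^4 mod 26 = 14
12^5 mod 26 = 12
12^6 mod 26 = 14
12^7 mod 26 = 12
12^8 mod 26 = 14
12^9 mod 26 = 12
12^10 mod 26 = 14
12^11 mod 26 = 12
12^12 mod 26 = 14
12^13 mod 26 = 12
12^14 mod 26 = 14
12^15 mod 26 = 12
12^16 mod 26 = 14
12^17 mod 26 = 12
12^18 mod 26 = 14
12^19 mod 26 = 12
12^20 mod 26 = 14


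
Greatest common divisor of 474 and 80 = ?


474 = 5 * 80 + 74
80 = 1 * 74 + 6
74 = 12 * 6 + 2
6 = 3 * 2 + 0
GCD = 2


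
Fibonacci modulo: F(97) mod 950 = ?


F(k) mod 950 for k=1..97:
1, 1, 2, 3, 5, 8, 13, 21, 34, 55, 89, 144, 233, 377, 610, 37, 647, 684, 381, 115, 496, 611, 157, 768, 925, 743, 718, 511, 279, 790, 119, 909, 78, 37, 115, 152, 267, 419, 686, 155, 841, 46, 887, 933, 870, 853, 773, 676, 499, 225, 724, 949, 723, 722, 495, 267, 762, 79, 841, 920, 811, 781, 642, 473, 165, 638, 803, 491, 344, 835, 229, 114, 343, 457, 800, 307, 157, 464, 621, 135, 756, 891, 697, 638, 385, 73, 458, 531, 39, 570, 609, 229, 838, 117, 5, 122, 127
F(97) mod 950 = 127


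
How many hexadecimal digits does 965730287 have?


965730287 in base 16 = 398FDFEF
Number of digits = 8

8 digits (base 16)


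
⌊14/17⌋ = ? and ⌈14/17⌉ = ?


14/17 = 0.8235
floor = 0
ceil = 1

floor = 0, ceil = 1


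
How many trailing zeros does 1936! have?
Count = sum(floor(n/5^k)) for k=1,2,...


floor(1936/5) = 387
floor(1936/25) = 77
floor(1936/125) = 15
floor(1936/625) = 3
Total = 482

482 trailing zeros


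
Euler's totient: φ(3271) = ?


3271 = 3271
Prime factors: 3271
φ(3271) = 3271 × (1-1/3271)
= 3271 × 3270/3271 = 3270

φ(3271) = 3270


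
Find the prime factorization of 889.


889 / 7 = 127
127 / 127 = 1
889 = 7 × 127


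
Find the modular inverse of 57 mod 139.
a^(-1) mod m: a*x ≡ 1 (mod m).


Use the extended Euclidean algorithm on (139, 57); each row r = 139*s + 57*t:
r=139, s=1, t=0
r=57, s=0, t=1
q=2: r=25, s=1, t=-2   [139*(1) + 57*(-2) = 25]
q=2: r=7, s=-2, t=5   [139*(-2) + 57*(5) = 7]
q=3: r=4, s=7, t=-17   [139*(7) + 57*(-17) = 4]
q=1: r=3, s=-9, t=22   [139*(-9) + 57*(22) = 3]
q=1: r=1, s=16, t=-39   [139*(16) + 57*(-39) = 1]
q=3: r=0, s=-57, t=139   [139*(-57) + 57*(139) = 0]
GCD = 1 with t = -39, so 57*(-39) ≡ 1 (mod 139)
Inverse = -39 mod 139 = 100
Check: 57 * 100 = 5700 ≡ 1 (mod 139)

57^(-1) ≡ 100 (mod 139)


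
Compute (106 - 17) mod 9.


106 - 17 = 89
89 mod 9 = 8


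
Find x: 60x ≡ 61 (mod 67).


GCD(60, 67) = 1, unique solution
a^(-1) mod 67 = 19
x = 19 * 61 mod 67 = 20

x ≡ 20 (mod 67)


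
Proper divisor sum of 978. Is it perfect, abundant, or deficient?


Proper divisors: 1, 2, 3, 6, 163, 326, 489
Sum = 1 + 2 + 3 + 6 + 163 + 326 + 489 = 990
990 > 978 → abundant

s(978) = 990 (abundant)


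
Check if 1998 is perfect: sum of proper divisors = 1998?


Proper divisors of 1998: 1, 2, 3, 6, 9, 18, 27, 37, 54, 74, 111, 222, 333, 666, 999
Sum = 1 + 2 + 3 + 6 + 9 + 18 + 27 + 37 + 54 + 74 + 111 + 222 + 333 + 666 + 999 = 2562

No, 1998 is not perfect (2562 ≠ 1998)


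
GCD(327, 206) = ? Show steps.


327 = 1 * 206 + 121
206 = 1 * 121 + 85
121 = 1 * 85 + 36
85 = 2 * 36 + 13
36 = 2 * 13 + 10
13 = 1 * 10 + 3
10 = 3 * 3 + 1
3 = 3 * 1 + 0
GCD = 1


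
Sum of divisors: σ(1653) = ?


Divisors of 1653: 1, 3, 19, 29, 57, 87, 551, 1653
Sum = 1 + 3 + 19 + 29 + 57 + 87 + 551 + 1653 = 2400

σ(1653) = 2400


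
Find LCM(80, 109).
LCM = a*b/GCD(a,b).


GCD(80, 109) = 1
LCM = 80*109/1 = 8720/1 = 8720

LCM = 8720


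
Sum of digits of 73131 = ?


7 + 3 + 1 + 3 + 1 = 15


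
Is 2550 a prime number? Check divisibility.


2550 / 2 = 1275 (exact division)
2550 is NOT prime.

No, 2550 is not prime


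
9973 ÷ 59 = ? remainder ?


9973 = 59 * 169 + 2
Check: 9971 + 2 = 9973

q = 169, r = 2


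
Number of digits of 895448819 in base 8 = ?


895448819 in base 8 = 6527673363
Number of digits = 10

10 digits (base 8)


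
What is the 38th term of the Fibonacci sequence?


Sequence: 1, 1, 2, 3, 5, 8, 13, 21, 34, 55, 89, 144, 233, 377, 610, 987, 1597, 2584, 4181, 6765, 10946, 17711, 28657, 46368, 75025, 121393, 196418, 317811, 514229, 832040, 1346269, 2178309, 3524578, 5702887, 9227465, 14930352, 24157817, 39088169
F(38) = 39088169


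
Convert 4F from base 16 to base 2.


4F (base 16) = 79 (decimal)
79 (decimal) = 1001111 (base 2)


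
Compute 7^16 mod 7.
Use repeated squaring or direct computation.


7^1 mod 7 = 0
7^2 mod 7 = 0
7^3 mod 7 = 0
7^4 mod 7 = 0
7^5 mod 7 = 0
7^6 mod 7 = 0
7^7 mod 7 = 0
7^8 mod 7 = 0
7^9 mod 7 = 0
7^10 mod 7 = 0
7^11 mod 7 = 0
7^12 mod 7 = 0
7^13 mod 7 = 0
7^14 mod 7 = 0
7^15 mod 7 = 0
7^16 mod 7 = 0


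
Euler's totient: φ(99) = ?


99 = 3^2 × 11
Prime factors: 3, 11
φ(99) = 99 × (1-1/3) × (1-1/11)
= 99 × 2/3 × 10/11 = 60

φ(99) = 60


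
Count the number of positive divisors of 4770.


4770 = 2^1 × 3^2 × 5^1 × 53^1
d(4770) = (1+1) × (2+1) × (1+1) × (1+1) = 24

24 divisors
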